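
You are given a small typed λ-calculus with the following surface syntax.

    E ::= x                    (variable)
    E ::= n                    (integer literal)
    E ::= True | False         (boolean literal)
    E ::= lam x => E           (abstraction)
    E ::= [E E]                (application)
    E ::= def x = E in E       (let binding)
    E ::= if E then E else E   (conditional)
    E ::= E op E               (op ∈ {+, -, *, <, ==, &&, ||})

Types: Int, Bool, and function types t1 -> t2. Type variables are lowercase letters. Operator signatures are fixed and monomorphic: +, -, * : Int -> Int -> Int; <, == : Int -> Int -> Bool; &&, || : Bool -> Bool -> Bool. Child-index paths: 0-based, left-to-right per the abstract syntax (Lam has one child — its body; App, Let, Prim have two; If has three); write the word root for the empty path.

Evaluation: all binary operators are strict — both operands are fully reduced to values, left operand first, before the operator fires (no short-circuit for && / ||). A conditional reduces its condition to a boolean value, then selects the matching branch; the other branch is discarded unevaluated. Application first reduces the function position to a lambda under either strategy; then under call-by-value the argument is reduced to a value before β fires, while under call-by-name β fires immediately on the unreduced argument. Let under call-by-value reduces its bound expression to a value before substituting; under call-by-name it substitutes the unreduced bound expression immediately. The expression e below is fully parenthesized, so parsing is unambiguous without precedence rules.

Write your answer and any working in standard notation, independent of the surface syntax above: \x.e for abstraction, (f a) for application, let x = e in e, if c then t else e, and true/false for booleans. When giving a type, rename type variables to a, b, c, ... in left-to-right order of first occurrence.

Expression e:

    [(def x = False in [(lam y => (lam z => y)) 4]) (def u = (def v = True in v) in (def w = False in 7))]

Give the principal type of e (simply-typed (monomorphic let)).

Working:
let x : Bool
y : a
\z._ : b -> a
\y._ : a -> b -> a
  unify a -> b -> a ~ Int -> c
  unify a ~ Int
  unify b -> Int ~ c
_ _ : b -> Int
let v : Bool
v : Bool
let u : Bool
let w : Bool
  unify b -> Int ~ Int -> d
  unify b ~ Int
  unify Int ~ d
_ _ : Int

Answer: Int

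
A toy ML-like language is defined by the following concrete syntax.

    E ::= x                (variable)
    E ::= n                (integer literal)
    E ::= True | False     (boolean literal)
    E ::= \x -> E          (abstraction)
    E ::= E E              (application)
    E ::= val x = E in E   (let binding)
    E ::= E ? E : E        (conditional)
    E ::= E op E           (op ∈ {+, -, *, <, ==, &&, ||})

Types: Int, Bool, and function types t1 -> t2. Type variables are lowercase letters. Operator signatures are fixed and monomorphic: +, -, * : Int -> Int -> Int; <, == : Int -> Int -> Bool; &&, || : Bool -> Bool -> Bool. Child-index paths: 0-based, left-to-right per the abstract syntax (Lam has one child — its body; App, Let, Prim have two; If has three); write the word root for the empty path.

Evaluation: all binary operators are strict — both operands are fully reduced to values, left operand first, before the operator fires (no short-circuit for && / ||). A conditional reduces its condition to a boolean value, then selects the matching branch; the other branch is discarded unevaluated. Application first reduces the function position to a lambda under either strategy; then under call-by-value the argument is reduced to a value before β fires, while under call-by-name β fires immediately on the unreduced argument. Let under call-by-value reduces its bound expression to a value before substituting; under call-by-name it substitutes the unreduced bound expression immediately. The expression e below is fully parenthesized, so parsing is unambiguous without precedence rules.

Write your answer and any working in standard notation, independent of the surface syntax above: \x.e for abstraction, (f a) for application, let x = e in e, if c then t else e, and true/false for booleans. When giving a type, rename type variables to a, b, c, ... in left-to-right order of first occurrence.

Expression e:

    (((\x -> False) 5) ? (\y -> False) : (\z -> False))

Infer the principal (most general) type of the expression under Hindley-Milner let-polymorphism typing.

Derivation:
\x._ : a -> Bool
  unify a -> Bool ~ Int -> b
  unify a ~ Int
  unify Bool ~ b
_ _ : Bool
  unify Bool ~ Bool
\y._ : c -> Bool
\z._ : d -> Bool
  unify c -> Bool ~ d -> Bool
  unify c ~ d
  unify Bool ~ Bool

Answer: a -> Bool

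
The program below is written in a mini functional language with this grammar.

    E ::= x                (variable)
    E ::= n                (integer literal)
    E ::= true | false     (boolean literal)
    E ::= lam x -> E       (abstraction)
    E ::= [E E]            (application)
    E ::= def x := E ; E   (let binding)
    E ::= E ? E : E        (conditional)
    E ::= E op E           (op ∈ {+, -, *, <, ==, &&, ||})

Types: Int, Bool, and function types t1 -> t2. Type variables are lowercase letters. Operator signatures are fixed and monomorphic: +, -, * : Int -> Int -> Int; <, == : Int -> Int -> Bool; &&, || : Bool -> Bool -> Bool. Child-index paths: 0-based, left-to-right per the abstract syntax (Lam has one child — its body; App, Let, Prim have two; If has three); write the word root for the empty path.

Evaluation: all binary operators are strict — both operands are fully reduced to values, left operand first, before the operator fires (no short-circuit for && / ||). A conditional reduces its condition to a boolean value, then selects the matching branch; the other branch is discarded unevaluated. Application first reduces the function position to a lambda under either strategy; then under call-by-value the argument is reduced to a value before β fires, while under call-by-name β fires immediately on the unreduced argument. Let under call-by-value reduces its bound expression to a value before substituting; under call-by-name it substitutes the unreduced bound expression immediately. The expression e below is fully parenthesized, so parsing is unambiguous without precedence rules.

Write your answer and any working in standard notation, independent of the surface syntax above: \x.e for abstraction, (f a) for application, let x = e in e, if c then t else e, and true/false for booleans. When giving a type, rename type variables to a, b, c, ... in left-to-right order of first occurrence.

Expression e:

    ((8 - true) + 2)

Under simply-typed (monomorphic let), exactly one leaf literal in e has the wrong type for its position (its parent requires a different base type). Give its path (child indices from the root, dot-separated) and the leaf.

Answer: 0.1 : true

Derivation:
  unify Int ~ Int
  unify Bool ~ Int
  FAIL: mismatch Bool ~ Int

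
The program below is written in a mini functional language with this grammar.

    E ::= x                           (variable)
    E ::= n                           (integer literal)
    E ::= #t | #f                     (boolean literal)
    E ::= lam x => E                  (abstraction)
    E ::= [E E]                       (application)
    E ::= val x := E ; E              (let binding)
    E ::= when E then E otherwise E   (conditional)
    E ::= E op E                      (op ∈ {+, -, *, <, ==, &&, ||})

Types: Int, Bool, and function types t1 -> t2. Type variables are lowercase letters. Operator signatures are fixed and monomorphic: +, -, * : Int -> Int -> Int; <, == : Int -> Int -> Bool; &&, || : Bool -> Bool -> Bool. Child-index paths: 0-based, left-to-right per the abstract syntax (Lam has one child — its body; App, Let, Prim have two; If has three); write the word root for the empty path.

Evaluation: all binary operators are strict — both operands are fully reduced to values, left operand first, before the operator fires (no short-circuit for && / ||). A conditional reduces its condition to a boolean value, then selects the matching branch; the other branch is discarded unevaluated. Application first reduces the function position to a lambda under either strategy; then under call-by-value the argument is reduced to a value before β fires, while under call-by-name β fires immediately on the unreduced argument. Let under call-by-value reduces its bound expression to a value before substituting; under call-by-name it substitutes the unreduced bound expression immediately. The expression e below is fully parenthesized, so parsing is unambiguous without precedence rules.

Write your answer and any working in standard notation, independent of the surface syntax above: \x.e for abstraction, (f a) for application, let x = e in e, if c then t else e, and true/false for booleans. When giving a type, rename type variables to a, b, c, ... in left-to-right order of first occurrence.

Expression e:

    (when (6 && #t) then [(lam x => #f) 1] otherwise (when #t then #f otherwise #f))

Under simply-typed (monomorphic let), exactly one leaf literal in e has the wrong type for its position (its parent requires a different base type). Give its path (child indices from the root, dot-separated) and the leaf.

Answer: 0.0 : 6

Working:
  unify Int ~ Bool
  FAIL: mismatch Int ~ Bool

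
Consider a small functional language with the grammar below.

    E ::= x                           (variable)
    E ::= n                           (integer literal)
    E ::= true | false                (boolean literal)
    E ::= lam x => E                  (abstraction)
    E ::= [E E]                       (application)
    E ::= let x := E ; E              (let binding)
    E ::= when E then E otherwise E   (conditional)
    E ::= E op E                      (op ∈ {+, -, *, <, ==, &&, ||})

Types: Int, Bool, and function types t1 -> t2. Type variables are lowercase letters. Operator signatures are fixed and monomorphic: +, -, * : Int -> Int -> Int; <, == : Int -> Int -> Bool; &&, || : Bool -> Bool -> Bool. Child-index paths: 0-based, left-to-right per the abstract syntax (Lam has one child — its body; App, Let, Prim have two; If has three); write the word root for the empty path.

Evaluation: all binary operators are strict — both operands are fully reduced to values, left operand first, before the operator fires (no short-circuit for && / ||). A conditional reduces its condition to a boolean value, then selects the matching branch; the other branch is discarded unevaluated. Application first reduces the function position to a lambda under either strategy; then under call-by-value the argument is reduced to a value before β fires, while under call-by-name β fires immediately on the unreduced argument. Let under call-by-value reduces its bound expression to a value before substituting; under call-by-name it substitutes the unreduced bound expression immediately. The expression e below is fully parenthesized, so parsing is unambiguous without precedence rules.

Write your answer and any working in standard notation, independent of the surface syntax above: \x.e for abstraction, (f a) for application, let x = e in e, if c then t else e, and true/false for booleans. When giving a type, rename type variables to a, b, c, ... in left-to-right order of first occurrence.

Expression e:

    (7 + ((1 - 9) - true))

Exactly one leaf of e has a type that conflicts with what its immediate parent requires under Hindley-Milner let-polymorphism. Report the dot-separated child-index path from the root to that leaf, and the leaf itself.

Trace:
  unify Int ~ Int
  unify Int ~ Int
  unify Int ~ Int
  unify Int ~ Int
  unify Bool ~ Int
  FAIL: mismatch Bool ~ Int

Answer: 1.1 : true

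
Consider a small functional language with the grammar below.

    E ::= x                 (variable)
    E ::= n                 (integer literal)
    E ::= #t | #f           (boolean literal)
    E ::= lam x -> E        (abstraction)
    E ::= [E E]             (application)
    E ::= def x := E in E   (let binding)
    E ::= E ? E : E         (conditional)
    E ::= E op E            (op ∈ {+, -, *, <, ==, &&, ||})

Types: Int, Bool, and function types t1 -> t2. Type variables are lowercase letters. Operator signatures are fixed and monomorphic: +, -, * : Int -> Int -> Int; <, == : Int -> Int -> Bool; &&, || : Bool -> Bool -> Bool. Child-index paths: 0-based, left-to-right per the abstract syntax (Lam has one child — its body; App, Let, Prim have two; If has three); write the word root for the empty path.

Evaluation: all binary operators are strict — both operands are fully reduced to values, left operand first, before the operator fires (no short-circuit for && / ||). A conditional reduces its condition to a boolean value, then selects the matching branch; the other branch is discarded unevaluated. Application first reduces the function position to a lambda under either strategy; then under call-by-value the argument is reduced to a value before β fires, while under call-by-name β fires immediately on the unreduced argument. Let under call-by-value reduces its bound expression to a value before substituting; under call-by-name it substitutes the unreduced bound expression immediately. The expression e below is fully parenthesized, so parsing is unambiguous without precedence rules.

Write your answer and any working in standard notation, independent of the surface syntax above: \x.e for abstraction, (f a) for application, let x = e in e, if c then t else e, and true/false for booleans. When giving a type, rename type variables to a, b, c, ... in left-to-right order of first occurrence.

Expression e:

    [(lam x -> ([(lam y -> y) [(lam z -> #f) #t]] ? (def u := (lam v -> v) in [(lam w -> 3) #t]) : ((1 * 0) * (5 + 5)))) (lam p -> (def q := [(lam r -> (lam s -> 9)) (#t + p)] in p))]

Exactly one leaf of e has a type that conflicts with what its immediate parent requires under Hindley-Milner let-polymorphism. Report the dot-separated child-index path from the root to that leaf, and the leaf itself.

Answer: 1.0.0.1.0 : true

Trace:
y : b
\y._ : b -> b
\z._ : c -> Bool
  unify c -> Bool ~ Bool -> d
  unify c ~ Bool
  unify Bool ~ d
_ _ : Bool
  unify b -> b ~ Bool -> e
  unify b ~ Bool
  unify Bool ~ e
_ _ : Bool
  unify Bool ~ Bool
v : f
\v._ : f -> f
let u : forall. f -> f
\w._ : g -> Int
  unify g -> Int ~ Bool -> h
  unify g ~ Bool
  unify Int ~ h
_ _ : Int
  unify Int ~ Int
  unify Int ~ Int
  unify Int ~ Int
  unify Int ~ Int
  unify Int ~ Int
  unify Int ~ Int
  unify Int ~ Int
\x._ : a -> Int
\s._ : k -> Int
\r._ : j -> k -> Int
  unify Bool ~ Int
  FAIL: mismatch Bool ~ Int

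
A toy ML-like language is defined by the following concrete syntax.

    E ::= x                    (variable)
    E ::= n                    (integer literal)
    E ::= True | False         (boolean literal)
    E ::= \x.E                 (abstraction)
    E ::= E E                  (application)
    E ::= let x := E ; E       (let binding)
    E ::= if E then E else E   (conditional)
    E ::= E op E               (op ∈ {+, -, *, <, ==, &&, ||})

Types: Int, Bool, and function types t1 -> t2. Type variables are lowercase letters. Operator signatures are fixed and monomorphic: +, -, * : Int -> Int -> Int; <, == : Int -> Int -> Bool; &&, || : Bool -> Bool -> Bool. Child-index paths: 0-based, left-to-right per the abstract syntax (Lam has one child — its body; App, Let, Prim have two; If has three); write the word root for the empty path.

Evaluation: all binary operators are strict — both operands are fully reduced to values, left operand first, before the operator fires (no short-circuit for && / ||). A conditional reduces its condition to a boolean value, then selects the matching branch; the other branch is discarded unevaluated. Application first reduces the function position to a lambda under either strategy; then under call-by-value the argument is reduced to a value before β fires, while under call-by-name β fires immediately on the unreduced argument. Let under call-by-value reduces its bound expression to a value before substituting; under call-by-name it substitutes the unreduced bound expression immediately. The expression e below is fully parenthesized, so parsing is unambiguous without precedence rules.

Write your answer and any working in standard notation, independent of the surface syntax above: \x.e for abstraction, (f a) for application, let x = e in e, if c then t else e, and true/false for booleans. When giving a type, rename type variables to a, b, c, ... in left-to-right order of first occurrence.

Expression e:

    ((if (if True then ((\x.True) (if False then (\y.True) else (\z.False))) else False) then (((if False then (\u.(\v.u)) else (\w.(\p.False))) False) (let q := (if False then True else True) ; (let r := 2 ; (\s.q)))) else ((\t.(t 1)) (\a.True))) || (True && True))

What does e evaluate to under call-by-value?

Answer: true

Derivation:
step 0: ((if (if true then ((\x.true) (if false then (\y.true) else (\z.false))) else false) then (((if false then (\u.(\v.u)) else (\w.(\p.false))) false) (let q = (if false then true else true) in (let r = 2 in (\s.q)))) else ((\t.(t 1)) (\a.true))) || (true && true))
step 1: [if@0.0] ((if ((\x.true) (if false then (\y.true) else (\z.false))) then (((if false then (\u.(\v.u)) else (\w.(\p.false))) false) (let q = (if false then true else true) in (let r = 2 in (\s.q)))) else ((\t.(t 1)) (\a.true))) || (true && true))
step 2: [if@0.0.1] ((if ((\x.true) (\z.false)) then (((if false then (\u.(\v.u)) else (\w.(\p.false))) false) (let q = (if false then true else true) in (let r = 2 in (\s.q)))) else ((\t.(t 1)) (\a.true))) || (true && true))
step 3: [beta@0.0] ((if true then (((if false then (\u.(\v.u)) else (\w.(\p.false))) false) (let q = (if false then true else true) in (let r = 2 in (\s.q)))) else ((\t.(t 1)) (\a.true))) || (true && true))
step 4: [if@0] ((((if false then (\u.(\v.u)) else (\w.(\p.false))) false) (let q = (if false then true else true) in (let r = 2 in (\s.q)))) || (true && true))
step 5: [if@0.0.0] ((((\w.(\p.false)) false) (let q = (if false then true else true) in (let r = 2 in (\s.q)))) || (true && true))
step 6: [beta@0.0] (((\p.false) (let q = (if false then true else true) in (let r = 2 in (\s.q)))) || (true && true))
step 7: [if@0.1.0] (((\p.false) (let q = true in (let r = 2 in (\s.q)))) || (true && true))
step 8: [let@0.1] (((\p.false) (let r = 2 in (\s.true))) || (true && true))
step 9: [let@0.1] (((\p.false) (\s.true)) || (true && true))
step 10: [beta@0] (false || (true && true))
step 11: [delta@1] (false || true)
step 12: [delta@root] true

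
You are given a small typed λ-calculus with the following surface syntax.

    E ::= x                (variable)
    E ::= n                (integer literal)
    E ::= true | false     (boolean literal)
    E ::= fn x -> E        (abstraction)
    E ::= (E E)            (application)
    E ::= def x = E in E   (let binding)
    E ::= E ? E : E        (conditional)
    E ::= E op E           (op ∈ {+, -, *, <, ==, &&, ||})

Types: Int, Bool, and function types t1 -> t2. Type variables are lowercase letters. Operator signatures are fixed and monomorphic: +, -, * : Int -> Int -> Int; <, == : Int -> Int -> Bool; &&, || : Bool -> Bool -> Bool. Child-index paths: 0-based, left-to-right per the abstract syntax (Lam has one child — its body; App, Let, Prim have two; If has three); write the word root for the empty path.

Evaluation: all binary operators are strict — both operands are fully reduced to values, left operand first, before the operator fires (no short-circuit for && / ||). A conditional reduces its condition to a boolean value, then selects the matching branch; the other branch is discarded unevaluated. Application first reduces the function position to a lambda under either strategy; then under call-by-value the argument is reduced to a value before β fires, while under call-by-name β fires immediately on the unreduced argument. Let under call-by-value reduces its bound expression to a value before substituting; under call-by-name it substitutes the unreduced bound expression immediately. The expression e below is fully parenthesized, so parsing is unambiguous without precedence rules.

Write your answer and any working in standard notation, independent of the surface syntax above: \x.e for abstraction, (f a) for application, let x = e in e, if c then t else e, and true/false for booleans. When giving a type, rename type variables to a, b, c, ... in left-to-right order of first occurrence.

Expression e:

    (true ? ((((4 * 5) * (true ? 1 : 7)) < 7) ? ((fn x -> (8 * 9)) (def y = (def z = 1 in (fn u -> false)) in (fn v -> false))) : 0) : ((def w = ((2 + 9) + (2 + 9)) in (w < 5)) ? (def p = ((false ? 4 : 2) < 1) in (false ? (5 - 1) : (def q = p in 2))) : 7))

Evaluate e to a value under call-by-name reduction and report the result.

Trace:
step 0: (if true then (if (((4 * 5) * (if true then 1 else 7)) < 7) then ((\x.(8 * 9)) (let y = (let z = 1 in (\u.false)) in (\v.false))) else 0) else (if (let w = ((2 + 9) + (2 + 9)) in (w < 5)) then (let p = ((if false then 4 else 2) < 1) in (if false then (5 - 1) else (let q = p in 2))) else 7))
step 1: [if@root] (if (((4 * 5) * (if true then 1 else 7)) < 7) then ((\x.(8 * 9)) (let y = (let z = 1 in (\u.false)) in (\v.false))) else 0)
step 2: [delta@0.0.0] (if ((20 * (if true then 1 else 7)) < 7) then ((\x.(8 * 9)) (let y = (let z = 1 in (\u.false)) in (\v.false))) else 0)
step 3: [if@0.0.1] (if ((20 * 1) < 7) then ((\x.(8 * 9)) (let y = (let z = 1 in (\u.false)) in (\v.false))) else 0)
step 4: [delta@0.0] (if (20 < 7) then ((\x.(8 * 9)) (let y = (let z = 1 in (\u.false)) in (\v.false))) else 0)
step 5: [delta@0] (if false then ((\x.(8 * 9)) (let y = (let z = 1 in (\u.false)) in (\v.false))) else 0)
step 6: [if@root] 0

Answer: 0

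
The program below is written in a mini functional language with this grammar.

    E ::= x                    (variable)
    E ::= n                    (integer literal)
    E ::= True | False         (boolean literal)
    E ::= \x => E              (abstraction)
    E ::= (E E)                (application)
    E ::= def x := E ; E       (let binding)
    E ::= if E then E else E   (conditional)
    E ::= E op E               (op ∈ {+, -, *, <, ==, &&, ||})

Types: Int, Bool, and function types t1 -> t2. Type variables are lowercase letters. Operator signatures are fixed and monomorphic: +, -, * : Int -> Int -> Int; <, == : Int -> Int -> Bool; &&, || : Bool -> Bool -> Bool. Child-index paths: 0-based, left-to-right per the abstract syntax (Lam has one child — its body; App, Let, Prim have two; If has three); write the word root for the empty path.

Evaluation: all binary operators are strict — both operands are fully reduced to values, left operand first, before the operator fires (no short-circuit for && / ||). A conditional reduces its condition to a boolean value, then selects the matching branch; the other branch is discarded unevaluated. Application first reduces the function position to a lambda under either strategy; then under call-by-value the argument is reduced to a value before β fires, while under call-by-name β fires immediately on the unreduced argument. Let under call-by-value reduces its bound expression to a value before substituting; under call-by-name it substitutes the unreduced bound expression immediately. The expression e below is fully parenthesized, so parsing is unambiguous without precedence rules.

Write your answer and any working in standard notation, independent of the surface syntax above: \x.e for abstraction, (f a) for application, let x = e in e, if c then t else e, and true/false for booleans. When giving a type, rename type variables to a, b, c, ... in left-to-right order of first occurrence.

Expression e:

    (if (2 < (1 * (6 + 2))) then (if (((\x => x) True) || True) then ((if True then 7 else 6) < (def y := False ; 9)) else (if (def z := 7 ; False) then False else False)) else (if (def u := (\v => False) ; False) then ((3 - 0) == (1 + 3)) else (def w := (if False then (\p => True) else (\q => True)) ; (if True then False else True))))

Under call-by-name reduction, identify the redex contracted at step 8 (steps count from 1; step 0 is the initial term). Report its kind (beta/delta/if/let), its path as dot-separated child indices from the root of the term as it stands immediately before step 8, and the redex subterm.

Working:
step 0: (if (2 < (1 * (6 + 2))) then (if (((\x.x) true) || true) then ((if true then 7 else 6) < (let y = false in 9)) else (if (let z = 7 in false) then false else false)) else (if (let u = (\v.false) in false) then ((3 - 0) == (1 + 3)) else (let w = (if false then (\p.true) else (\q.true)) in (if true then false else true))))
step 1: [delta@0.1.1] (if (2 < (1 * 8)) then (if (((\x.x) true) || true) then ((if true then 7 else 6) < (let y = false in 9)) else (if (let z = 7 in false) then false else false)) else (if (let u = (\v.false) in false) then ((3 - 0) == (1 + 3)) else (let w = (if false then (\p.true) else (\q.true)) in (if true then false else true))))
step 2: [delta@0.1] (if (2 < 8) then (if (((\x.x) true) || true) then ((if true then 7 else 6) < (let y = false in 9)) else (if (let z = 7 in false) then false else false)) else (if (let u = (\v.false) in false) then ((3 - 0) == (1 + 3)) else (let w = (if false then (\p.true) else (\q.true)) in (if true then false else true))))
step 3: [delta@0] (if true then (if (((\x.x) true) || true) then ((if true then 7 else 6) < (let y = false in 9)) else (if (let z = 7 in false) then false else false)) else (if (let u = (\v.false) in false) then ((3 - 0) == (1 + 3)) else (let w = (if false then (\p.true) else (\q.true)) in (if true then false else true))))
step 4: [if@root] (if (((\x.x) true) || true) then ((if true then 7 else 6) < (let y = false in 9)) else (if (let z = 7 in false) then false else false))
step 5: [beta@0.0] (if (true || true) then ((if true then 7 else 6) < (let y = false in 9)) else (if (let z = 7 in false) then false else false))
step 6: [delta@0] (if true then ((if true then 7 else 6) < (let y = false in 9)) else (if (let z = 7 in false) then false else false))
step 7: [if@root] ((if true then 7 else 6) < (let y = false in 9))
step 8: [if@0] (7 < (let y = false in 9))

Answer: if at 0 : (if true then 7 else 6)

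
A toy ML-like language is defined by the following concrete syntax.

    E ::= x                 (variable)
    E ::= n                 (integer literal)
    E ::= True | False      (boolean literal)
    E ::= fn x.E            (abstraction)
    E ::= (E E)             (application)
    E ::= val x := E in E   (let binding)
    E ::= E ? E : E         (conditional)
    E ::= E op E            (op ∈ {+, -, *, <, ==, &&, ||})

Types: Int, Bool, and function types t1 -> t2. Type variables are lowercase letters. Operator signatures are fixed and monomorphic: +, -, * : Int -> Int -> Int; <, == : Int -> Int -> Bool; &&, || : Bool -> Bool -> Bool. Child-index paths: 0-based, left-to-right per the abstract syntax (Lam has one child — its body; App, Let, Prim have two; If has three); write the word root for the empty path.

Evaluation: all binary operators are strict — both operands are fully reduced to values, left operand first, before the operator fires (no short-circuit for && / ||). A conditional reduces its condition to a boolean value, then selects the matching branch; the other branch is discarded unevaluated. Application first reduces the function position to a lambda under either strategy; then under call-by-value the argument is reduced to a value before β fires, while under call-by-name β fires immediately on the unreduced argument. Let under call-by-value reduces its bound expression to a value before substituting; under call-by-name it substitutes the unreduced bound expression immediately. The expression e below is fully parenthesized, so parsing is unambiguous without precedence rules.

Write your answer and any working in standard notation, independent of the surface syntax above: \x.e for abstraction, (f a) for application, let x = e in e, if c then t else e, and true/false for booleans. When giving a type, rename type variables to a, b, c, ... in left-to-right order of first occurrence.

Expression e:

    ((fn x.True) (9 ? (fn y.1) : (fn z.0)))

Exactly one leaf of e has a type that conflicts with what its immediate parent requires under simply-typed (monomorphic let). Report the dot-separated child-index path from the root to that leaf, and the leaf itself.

Answer: 1.0 : 9

Derivation:
\x._ : a -> Bool
  unify Int ~ Bool
  FAIL: mismatch Int ~ Bool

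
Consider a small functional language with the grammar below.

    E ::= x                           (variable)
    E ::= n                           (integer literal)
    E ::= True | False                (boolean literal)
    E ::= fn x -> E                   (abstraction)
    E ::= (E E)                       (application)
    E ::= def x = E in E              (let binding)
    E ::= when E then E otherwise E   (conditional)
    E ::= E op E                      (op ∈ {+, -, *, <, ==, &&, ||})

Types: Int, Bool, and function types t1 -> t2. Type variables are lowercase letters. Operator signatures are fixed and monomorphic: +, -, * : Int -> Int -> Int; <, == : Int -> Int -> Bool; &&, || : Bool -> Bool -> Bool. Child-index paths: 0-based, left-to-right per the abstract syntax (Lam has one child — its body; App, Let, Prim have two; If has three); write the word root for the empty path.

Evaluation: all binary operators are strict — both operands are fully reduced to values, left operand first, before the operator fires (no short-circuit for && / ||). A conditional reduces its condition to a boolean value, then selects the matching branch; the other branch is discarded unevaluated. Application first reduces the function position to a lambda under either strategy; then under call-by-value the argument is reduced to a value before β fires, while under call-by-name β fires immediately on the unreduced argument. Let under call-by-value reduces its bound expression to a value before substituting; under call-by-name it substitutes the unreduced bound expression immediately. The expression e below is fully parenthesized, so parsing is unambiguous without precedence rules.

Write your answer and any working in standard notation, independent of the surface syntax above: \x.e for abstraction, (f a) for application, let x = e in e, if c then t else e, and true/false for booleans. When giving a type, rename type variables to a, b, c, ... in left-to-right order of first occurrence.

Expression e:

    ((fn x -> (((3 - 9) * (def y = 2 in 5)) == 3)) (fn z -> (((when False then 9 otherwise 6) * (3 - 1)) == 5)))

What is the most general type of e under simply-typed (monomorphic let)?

Answer: Bool

Trace:
  unify Int ~ Int
  unify Int ~ Int
  unify Int ~ Int
let y : Int
  unify Int ~ Int
  unify Int ~ Int
  unify Int ~ Int
\x._ : a -> Bool
  unify Bool ~ Bool
  unify Int ~ Int
  unify Int ~ Int
  unify Int ~ Int
  unify Int ~ Int
  unify Int ~ Int
  unify Int ~ Int
  unify Int ~ Int
\z._ : b -> Bool
  unify a -> Bool ~ (b -> Bool) -> c
  unify a ~ b -> Bool
  unify Bool ~ c
_ _ : Bool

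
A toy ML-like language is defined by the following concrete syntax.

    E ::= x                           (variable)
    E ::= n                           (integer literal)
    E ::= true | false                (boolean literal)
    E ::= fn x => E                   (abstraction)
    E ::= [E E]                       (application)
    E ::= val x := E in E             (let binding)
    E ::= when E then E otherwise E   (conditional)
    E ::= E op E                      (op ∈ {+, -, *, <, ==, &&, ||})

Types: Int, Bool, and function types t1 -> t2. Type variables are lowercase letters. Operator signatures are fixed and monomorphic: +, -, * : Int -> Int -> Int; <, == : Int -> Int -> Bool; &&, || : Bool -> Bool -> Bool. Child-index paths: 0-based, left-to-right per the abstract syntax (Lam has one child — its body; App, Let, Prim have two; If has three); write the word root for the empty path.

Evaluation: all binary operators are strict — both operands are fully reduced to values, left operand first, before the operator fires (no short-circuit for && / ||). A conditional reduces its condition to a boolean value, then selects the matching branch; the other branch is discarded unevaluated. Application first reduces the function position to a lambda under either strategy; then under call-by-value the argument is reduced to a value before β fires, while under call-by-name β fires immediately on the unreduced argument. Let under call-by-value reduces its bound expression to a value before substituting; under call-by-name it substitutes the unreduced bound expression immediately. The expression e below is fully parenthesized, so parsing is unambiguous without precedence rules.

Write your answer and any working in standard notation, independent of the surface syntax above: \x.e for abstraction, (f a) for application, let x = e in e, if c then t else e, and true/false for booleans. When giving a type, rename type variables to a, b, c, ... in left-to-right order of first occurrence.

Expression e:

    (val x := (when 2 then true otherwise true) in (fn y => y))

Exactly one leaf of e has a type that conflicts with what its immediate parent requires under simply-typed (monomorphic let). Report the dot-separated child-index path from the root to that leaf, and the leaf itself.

Answer: 0.0 : 2

Trace:
  unify Int ~ Bool
  FAIL: mismatch Int ~ Bool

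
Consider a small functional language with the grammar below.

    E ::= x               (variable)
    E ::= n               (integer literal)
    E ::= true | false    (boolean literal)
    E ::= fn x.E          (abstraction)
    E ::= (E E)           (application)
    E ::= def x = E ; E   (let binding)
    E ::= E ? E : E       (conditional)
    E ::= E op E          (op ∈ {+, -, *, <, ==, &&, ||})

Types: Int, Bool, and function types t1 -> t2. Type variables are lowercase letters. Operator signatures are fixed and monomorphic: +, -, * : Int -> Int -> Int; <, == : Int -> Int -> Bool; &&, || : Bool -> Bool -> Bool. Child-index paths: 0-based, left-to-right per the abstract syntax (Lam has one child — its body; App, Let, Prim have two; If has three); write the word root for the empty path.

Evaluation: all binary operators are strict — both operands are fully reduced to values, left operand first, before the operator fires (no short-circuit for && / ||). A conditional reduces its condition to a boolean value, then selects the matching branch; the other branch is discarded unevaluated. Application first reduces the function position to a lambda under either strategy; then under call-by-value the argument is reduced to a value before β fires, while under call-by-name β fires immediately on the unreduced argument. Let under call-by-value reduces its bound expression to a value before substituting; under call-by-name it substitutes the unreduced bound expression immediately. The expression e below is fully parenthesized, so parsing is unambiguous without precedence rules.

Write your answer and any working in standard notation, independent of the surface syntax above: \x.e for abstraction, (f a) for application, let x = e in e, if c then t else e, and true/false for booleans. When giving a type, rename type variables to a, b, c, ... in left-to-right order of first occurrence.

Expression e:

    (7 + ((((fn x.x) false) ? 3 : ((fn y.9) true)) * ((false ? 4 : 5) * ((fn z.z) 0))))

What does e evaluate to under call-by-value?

Derivation:
step 0: (7 + ((if ((\x.x) false) then 3 else ((\y.9) true)) * ((if false then 4 else 5) * ((\z.z) 0))))
step 1: [beta@1.0.0] (7 + ((if false then 3 else ((\y.9) true)) * ((if false then 4 else 5) * ((\z.z) 0))))
step 2: [if@1.0] (7 + (((\y.9) true) * ((if false then 4 else 5) * ((\z.z) 0))))
step 3: [beta@1.0] (7 + (9 * ((if false then 4 else 5) * ((\z.z) 0))))
step 4: [if@1.1.0] (7 + (9 * (5 * ((\z.z) 0))))
step 5: [beta@1.1.1] (7 + (9 * (5 * 0)))
step 6: [delta@1.1] (7 + (9 * 0))
step 7: [delta@1] (7 + 0)
step 8: [delta@root] 7

Answer: 7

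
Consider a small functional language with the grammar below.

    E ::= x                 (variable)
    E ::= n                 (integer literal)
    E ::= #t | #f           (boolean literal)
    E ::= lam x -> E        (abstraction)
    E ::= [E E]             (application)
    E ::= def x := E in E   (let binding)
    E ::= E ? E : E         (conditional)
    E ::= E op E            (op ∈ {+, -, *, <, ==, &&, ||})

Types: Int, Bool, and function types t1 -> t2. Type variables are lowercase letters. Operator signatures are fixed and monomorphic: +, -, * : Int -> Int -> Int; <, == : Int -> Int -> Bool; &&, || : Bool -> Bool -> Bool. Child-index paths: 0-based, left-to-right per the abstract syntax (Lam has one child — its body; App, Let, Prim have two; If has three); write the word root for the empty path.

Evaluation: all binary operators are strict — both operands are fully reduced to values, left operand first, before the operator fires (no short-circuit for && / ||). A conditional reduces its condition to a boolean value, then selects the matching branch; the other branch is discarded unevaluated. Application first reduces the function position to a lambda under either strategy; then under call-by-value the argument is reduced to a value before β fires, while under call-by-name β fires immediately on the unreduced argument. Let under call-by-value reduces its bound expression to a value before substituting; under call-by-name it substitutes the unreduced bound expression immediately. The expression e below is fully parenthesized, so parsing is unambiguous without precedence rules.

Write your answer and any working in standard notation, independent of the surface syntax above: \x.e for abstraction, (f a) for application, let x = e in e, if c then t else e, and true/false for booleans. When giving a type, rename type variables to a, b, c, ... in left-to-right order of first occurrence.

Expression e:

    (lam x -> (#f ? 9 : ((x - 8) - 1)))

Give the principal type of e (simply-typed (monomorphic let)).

Derivation:
  unify Bool ~ Bool
x : a
  unify a ~ Int
  unify Int ~ Int
  unify Int ~ Int
  unify Int ~ Int
  unify Int ~ Int
\x._ : Int -> Int

Answer: Int -> Int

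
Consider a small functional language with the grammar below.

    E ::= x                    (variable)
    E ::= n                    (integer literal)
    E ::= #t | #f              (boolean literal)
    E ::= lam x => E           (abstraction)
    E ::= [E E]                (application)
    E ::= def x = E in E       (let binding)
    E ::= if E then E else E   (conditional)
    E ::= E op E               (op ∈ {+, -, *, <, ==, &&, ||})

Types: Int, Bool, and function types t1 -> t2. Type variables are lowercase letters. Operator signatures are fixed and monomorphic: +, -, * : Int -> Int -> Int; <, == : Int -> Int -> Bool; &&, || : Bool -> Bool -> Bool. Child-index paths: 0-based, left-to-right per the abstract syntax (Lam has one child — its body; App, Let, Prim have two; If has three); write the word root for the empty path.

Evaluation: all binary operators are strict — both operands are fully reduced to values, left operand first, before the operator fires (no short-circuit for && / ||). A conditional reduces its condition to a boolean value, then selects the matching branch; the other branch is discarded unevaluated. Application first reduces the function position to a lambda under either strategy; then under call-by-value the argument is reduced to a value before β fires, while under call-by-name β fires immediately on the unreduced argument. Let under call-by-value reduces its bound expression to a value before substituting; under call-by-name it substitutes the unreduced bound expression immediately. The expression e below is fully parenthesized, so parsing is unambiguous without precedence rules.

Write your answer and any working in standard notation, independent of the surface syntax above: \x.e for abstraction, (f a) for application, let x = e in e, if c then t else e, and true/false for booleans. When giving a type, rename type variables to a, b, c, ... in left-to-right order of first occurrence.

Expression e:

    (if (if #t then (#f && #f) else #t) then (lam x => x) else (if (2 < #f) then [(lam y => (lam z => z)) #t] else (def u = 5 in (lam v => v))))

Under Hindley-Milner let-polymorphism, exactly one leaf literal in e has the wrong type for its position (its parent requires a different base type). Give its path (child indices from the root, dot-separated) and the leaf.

Answer: 2.0.1 : false

Derivation:
  unify Bool ~ Bool
  unify Bool ~ Bool
  unify Bool ~ Bool
  unify Bool ~ Bool
  unify Bool ~ Bool
x : a
\x._ : a -> a
  unify Int ~ Int
  unify Bool ~ Int
  FAIL: mismatch Bool ~ Int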